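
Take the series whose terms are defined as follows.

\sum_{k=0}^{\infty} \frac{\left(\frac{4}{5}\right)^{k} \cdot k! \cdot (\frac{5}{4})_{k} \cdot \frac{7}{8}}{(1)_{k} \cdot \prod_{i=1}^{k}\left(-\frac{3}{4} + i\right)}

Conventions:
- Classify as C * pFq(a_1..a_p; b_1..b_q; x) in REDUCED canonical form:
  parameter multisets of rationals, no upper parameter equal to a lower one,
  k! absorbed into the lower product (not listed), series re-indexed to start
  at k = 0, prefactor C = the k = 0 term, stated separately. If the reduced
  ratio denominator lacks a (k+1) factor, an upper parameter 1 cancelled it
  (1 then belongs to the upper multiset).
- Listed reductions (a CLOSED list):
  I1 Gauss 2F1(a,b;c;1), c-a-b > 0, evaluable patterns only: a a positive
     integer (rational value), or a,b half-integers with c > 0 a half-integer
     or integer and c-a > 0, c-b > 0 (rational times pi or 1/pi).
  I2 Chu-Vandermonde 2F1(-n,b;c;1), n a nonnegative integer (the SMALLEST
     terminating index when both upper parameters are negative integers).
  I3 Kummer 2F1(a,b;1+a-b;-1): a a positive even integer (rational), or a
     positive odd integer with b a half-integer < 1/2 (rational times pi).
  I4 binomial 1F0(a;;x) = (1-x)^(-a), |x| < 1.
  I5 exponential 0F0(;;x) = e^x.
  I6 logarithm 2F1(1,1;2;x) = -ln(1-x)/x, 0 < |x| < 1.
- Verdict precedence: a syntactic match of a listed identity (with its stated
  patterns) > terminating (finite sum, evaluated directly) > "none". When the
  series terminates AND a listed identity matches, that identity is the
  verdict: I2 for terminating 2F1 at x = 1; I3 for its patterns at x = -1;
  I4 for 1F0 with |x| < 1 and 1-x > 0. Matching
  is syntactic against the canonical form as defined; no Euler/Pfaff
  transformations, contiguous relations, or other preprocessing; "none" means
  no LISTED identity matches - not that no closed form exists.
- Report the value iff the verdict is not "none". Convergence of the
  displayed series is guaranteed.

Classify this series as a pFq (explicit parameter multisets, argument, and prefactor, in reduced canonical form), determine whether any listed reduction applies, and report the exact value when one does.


The series (x = \frac{4}{5}) is 2F1: upper {1, \frac{5}{4}}, lower {\frac{1}{4}}, prefactor \frac{7}{8}. Verdict: none. A 2F1 with upper {1, \frac{5}{4}} fits none of I1-I6 at x = \frac{4}{5}; the sum runs forever.

The tell: t_0 = \frac{7}{8} here, and (1)_k (C = 7/8, x = 4/5) is k! itself.
Adjacent-term ratio: r(k) = \frac{4}{5} * (k+1) (k+\frac{5}{4}) / [(k+\frac{1}{4}) (k+1)] - rational in k. x = \frac{4}{5}; t_0 = \frac{7}{8}; negate the roots.


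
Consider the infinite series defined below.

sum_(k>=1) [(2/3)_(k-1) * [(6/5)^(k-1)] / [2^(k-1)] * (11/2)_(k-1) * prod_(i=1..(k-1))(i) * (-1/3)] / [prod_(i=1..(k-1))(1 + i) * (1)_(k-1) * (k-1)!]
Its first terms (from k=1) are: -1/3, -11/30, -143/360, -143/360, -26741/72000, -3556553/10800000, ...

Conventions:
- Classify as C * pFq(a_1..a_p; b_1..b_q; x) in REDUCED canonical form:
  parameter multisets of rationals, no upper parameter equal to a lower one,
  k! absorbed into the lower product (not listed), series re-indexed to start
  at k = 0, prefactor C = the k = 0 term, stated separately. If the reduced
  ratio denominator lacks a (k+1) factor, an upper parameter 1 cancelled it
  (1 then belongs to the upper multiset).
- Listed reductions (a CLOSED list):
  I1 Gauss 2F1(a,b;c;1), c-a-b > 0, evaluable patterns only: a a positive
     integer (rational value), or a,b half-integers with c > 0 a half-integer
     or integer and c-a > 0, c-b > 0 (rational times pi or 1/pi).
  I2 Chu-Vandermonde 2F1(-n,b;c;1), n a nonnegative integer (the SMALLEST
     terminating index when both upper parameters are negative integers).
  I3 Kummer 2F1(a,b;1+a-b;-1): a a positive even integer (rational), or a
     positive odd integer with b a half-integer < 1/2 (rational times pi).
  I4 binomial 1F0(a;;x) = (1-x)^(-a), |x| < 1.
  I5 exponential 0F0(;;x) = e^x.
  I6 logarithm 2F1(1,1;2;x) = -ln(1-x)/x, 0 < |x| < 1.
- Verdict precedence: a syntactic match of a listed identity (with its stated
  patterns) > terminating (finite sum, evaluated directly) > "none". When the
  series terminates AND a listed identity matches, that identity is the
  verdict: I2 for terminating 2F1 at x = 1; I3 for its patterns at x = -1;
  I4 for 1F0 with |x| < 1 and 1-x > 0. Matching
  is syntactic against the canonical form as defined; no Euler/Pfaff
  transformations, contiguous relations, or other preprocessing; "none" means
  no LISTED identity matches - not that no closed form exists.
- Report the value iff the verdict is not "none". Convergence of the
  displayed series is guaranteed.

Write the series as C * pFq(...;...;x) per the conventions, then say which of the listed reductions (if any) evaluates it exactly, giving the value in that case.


Reduced: x = 3/5, 2F1, upper = {2/3, 11/2}, lower = {2}, C = -1/3. Verdict: none - this 2F1 at x = 3/5 matches no listed pattern, and upper {2/3, 11/2} holds no stopper.

First insight: t_0 = -1/3 here, and the parameter 1 appears in both the upper and lower lists and cancels.
Step ratio: r(k) = (3/5) * (k+2/3) (k+11/2) / [(k+2) (k+1)] - rational; roots negated = parameters, x = (3/5), C = -1/3.


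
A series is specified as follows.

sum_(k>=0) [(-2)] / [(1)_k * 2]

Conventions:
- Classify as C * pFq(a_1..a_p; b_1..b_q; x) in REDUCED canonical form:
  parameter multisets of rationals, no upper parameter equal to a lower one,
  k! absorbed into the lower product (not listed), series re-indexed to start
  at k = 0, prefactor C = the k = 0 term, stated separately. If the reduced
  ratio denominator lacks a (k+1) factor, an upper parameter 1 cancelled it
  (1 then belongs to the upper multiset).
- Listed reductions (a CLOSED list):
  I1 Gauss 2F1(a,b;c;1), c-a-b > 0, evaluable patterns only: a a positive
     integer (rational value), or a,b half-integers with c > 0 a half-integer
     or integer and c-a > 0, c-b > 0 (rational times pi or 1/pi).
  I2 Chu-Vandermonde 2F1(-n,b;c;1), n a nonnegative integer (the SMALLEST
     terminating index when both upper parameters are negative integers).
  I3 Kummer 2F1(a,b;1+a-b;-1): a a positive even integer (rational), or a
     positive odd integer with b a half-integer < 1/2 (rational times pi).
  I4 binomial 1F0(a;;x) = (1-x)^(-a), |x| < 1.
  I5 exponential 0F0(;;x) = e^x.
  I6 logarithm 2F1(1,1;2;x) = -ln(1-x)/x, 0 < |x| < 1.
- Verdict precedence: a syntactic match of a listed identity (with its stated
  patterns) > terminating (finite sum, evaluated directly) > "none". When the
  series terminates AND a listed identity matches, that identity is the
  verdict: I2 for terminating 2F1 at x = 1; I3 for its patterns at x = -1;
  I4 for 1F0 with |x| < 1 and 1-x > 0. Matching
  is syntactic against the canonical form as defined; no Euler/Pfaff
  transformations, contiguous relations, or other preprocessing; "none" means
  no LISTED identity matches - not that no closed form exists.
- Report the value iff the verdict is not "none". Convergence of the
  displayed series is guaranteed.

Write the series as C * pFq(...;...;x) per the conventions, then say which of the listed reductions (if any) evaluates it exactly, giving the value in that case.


Classification (C = -1): 0F0 with upper {-}, lower {-}, argument x = 1. Verdict: exponential (I5) applies (the 0F0 exponential series at x = 1). Exact value: (-1) * e^(1).

Structural cue: from the first term -1: (1)_k (prefactor -1) is k! itself.
Consecutive-term ratio: r(k) = 1 * 1 / [(k+1)] ; factor over Q: parameters, x = 1, and C = -1.


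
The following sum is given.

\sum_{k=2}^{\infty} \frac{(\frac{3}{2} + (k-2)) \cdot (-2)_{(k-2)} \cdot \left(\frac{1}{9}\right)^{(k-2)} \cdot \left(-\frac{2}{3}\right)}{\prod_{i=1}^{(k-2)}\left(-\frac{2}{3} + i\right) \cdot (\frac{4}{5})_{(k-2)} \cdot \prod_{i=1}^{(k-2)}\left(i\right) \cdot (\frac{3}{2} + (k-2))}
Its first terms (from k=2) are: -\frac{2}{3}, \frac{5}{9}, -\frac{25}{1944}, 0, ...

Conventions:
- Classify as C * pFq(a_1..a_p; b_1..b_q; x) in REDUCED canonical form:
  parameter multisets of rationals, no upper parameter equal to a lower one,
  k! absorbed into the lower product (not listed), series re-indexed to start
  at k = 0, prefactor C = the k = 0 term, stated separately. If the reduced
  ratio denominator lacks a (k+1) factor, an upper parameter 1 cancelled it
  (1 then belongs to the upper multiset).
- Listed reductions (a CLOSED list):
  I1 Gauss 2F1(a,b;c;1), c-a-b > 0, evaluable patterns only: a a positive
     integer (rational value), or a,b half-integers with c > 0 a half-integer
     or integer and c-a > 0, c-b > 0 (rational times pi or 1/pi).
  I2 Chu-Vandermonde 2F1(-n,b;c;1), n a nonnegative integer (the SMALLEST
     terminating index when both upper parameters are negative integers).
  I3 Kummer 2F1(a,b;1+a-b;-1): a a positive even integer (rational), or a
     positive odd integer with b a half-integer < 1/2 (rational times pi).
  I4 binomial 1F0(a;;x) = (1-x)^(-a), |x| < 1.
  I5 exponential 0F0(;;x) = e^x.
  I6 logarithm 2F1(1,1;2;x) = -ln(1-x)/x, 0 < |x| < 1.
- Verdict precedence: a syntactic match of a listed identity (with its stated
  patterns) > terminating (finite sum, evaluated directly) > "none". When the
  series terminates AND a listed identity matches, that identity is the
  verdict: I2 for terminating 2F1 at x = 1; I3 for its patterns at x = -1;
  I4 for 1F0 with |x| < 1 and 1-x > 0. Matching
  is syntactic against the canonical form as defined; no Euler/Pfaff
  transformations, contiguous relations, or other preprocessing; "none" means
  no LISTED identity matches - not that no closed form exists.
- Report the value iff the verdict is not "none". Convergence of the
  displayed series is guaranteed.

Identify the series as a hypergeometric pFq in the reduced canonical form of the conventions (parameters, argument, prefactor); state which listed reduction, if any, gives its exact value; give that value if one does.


Reduced: x = \frac{1}{9}, 1F2, upper = {-2}, lower = {\frac{1}{3}, \frac{4}{5}}, C = -\frac{2}{3}. Verdict: terminating at k = 2: the factor (-2)_k kills every later term; summing the 3 survivors is exact. Hence: -\frac{241}{1944}.

The tell: from the first term -\frac{2}{3}: the lower running product (C = -2/3, x = 1/9) is a rising factorial.
Term ratio: r(k) = \frac{1}{9} * (k-2) / [(k+\frac{1}{3}) (k+\frac{4}{5}) (k+1)] - rational in k, leading ratio \frac{1}{9}; with t_0 = -\frac{2}{3}, classification follows.


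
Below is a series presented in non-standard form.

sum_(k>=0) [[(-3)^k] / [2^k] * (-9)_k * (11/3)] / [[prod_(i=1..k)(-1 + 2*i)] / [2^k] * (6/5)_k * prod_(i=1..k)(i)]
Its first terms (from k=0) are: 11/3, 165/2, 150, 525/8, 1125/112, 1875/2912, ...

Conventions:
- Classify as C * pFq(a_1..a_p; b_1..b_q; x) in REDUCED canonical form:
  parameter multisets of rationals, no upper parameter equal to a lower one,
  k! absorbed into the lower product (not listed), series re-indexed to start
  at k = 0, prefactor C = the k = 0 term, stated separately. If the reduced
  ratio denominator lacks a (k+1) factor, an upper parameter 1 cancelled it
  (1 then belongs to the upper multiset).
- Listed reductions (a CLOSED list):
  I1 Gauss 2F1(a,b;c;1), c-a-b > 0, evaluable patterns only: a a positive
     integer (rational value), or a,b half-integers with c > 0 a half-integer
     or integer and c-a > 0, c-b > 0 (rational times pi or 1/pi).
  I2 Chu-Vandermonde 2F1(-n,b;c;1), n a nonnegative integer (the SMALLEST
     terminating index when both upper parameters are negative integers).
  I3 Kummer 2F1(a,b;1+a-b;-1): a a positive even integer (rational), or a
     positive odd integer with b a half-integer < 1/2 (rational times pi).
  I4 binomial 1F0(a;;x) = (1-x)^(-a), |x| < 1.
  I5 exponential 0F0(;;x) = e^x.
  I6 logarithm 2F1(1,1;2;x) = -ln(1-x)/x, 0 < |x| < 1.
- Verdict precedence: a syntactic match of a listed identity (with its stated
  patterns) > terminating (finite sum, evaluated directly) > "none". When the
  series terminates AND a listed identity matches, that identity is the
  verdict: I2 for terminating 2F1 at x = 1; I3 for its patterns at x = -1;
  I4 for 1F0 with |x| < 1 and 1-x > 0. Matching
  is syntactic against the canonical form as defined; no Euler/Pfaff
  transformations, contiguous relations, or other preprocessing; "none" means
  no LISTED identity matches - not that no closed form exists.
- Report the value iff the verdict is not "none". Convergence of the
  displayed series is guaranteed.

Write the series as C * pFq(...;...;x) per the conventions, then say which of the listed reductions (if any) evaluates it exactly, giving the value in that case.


x = -3/2 here; the reduced form reads 1F2, upper {-9}, lower {1/2, 6/5}, C = 11/3. Verdict: terminating (-9 upstairs). 10 nonzero terms in all; added directly. Its exact value is 1975356168802007/6321153086976.

Key step: x = (-3/2) and the two k-th powers (prefactor 11/3) combine into one argument.
Consecutive-term ratio: r(k) = (-3/2) * (k-9) / [(k+1/2) (k+6/5) (k+1)] - rational; roots negated = parameters, x = (-3/2), C = 11/3.


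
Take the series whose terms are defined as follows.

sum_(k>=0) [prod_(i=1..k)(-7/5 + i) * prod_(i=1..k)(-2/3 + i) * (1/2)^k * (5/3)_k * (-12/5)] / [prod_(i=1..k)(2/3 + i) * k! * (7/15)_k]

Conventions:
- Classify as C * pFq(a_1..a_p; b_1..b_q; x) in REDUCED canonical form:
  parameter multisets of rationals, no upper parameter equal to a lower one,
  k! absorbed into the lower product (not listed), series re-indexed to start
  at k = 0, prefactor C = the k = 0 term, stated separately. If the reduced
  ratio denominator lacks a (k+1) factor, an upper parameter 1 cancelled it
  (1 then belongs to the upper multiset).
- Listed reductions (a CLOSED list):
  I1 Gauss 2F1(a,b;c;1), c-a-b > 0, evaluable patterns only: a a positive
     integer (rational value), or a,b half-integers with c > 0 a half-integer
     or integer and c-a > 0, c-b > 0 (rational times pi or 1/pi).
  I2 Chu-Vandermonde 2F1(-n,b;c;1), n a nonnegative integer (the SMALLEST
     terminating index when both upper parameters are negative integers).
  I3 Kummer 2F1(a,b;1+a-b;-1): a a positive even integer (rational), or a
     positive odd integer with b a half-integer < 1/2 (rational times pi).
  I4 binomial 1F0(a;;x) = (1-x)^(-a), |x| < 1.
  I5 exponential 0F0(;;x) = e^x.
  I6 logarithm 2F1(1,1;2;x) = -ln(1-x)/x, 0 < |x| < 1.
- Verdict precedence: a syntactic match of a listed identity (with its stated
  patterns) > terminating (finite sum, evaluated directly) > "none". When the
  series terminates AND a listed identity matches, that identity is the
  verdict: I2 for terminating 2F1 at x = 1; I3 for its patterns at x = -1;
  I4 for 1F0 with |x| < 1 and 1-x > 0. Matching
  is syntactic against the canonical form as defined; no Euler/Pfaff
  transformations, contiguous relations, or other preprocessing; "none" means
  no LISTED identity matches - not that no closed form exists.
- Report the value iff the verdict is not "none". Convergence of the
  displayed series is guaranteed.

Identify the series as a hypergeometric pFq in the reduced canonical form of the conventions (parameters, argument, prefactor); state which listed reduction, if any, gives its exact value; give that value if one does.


First insight: from the first term -12/5: the running product (C = -12/5) telescopes to a rising factorial.
Term ratio: r(k) = (1/2) * (k-2/5) (k+1/3) / [(k+7/15) (k+1)] ; factor over Q: parameters, x = (1/2), and C = -12/5.

With C = -12/5: the canonical form is 2F1(-2/5, 1/3; 7/15; 1/2). Verdict: none. No listed pattern accepts 2F1(-2/5, 1/3; 7/15; 1/2).


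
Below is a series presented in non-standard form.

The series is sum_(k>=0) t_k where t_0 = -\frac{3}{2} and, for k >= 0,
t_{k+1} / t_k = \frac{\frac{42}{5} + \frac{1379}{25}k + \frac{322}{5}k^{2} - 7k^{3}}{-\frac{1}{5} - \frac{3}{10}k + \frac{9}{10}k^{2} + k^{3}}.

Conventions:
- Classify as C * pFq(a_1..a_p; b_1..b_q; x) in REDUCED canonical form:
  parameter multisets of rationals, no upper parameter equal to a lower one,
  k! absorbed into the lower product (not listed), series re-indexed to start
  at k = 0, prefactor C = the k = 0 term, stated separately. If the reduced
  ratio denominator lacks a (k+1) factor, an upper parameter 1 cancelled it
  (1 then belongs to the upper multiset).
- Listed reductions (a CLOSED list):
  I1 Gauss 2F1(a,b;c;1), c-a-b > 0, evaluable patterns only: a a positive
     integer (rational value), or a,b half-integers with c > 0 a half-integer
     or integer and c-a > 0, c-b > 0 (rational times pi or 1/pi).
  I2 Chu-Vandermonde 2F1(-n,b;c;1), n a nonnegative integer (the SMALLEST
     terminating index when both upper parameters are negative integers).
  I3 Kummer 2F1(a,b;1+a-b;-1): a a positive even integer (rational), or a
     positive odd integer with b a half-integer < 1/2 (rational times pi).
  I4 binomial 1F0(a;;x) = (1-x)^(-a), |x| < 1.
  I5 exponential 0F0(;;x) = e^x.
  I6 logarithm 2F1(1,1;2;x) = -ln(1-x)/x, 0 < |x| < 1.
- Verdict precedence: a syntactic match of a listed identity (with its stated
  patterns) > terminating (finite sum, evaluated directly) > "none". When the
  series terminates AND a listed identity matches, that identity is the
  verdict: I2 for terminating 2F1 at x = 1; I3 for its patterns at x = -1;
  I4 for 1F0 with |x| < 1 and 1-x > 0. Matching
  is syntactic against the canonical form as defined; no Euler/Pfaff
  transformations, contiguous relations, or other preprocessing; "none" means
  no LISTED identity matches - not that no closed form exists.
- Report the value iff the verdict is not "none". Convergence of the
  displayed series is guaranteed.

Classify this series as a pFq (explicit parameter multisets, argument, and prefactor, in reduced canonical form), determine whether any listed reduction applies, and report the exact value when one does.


Classification (C = -\frac{3}{2}): 3F2 with upper {-10, \frac{1}{5}, \frac{3}{5}}, lower {-\frac{1}{2}, \frac{2}{5}}, argument x = -7. Verdict: terminating. With -10 upstairs the series is a 11-term polynomial sum; evaluated term by term. Its exact value is \frac{3032266538637535800225369}{245395996093750}.

The tell: t_0 being -\frac{3}{2}, the expanded ratio factors over Q; C = -3/2, x = -7, roots give parameters.
Step ratio: r(k) = -7 * (k-10) (k+\frac{1}{5}) (k+\frac{3}{5}) / [(k-\frac{1}{2}) (k+\frac{2}{5}) (k+1)] - rational in k. x = -7; t_0 = -\frac{3}{2}; negate the roots.


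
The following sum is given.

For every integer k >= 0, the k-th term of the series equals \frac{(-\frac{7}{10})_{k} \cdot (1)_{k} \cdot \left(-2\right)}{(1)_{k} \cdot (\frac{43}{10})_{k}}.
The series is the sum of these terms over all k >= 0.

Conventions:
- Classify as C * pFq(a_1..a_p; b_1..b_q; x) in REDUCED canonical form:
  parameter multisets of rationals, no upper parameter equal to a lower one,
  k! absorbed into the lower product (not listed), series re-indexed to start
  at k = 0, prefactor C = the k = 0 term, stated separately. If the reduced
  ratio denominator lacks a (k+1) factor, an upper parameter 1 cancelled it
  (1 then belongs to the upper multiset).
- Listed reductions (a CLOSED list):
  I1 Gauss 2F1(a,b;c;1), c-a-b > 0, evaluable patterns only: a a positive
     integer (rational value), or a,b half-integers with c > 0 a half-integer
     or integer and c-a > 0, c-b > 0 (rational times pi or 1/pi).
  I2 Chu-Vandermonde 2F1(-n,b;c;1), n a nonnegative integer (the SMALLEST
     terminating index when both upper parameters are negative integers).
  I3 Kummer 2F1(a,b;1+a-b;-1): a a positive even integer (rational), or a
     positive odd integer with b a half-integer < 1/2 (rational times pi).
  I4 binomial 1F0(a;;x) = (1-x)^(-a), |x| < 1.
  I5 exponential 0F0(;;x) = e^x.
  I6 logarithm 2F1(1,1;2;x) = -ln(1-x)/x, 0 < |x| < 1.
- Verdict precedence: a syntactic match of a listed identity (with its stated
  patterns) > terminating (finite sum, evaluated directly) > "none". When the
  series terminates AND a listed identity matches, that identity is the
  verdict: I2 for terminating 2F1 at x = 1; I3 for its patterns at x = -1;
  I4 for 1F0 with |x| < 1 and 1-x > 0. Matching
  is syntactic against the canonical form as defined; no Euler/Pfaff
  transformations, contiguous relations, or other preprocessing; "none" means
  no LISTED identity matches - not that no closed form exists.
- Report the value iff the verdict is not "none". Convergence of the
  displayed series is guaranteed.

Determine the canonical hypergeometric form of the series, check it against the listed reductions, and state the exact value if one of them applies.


Key observation: with t_0 = -2, (1)_k (C = -2) is k! itself.
Step ratio: r(k) = 1 * (k-\frac{7}{10}) (k+1) / [(k+\frac{43}{10}) (k+1)] - poly over poly, x = 1 from leading terms; C = -2 at k = 0.

The series (x = 1) is 2F1: upper {-\frac{7}{10}, 1}, lower {\frac{43}{10}}, prefactor -2. Verdict: Gauss (I1, integer-parameter pattern) applies (x = 1: the Gamma ratio telescopes since c-a-b = 4 > 0 and a = 1 in Z>0). Exact value: -\frac{33}{20}.


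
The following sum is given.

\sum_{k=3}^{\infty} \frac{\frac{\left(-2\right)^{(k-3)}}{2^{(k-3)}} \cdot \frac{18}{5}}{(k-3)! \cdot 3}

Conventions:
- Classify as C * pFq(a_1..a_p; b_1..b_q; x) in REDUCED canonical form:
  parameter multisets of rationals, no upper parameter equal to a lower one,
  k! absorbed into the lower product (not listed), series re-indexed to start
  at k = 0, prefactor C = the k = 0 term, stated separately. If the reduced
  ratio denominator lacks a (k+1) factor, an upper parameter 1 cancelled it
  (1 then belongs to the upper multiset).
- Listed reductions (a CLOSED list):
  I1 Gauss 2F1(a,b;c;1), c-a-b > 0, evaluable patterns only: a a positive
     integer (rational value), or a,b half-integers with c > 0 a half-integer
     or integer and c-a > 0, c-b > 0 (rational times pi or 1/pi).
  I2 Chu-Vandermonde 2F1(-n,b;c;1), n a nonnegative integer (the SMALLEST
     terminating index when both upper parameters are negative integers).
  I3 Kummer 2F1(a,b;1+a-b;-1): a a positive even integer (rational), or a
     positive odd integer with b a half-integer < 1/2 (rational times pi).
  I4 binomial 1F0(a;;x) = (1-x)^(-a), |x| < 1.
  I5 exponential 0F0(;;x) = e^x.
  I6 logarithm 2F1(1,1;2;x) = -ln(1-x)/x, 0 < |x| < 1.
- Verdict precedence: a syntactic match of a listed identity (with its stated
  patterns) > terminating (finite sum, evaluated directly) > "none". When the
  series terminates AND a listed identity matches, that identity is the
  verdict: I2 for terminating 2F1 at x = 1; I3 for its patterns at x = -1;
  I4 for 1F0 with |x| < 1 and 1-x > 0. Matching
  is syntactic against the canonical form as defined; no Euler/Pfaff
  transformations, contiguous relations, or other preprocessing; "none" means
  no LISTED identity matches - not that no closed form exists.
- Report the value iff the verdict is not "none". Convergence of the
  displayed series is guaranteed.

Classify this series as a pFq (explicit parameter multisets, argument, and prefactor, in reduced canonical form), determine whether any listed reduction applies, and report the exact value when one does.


Key step: t_0 = \frac{6}{5} here, and the constant factors (prefactor 6/5) combine into one prefactor.
Step ratio: r(k) = -1 * 1 / [(k+1)] - rational in k, leading ratio -1; with t_0 = \frac{6}{5}, classification follows.

The series (x = -1) is 0F0: upper {-}, lower {-}, prefactor \frac{6}{5}. Verdict: the I5 exponential reduction applies (the 0F0 exponential series at x = -1). Exact value: \frac{6}{5} \cdot e^{-1}.


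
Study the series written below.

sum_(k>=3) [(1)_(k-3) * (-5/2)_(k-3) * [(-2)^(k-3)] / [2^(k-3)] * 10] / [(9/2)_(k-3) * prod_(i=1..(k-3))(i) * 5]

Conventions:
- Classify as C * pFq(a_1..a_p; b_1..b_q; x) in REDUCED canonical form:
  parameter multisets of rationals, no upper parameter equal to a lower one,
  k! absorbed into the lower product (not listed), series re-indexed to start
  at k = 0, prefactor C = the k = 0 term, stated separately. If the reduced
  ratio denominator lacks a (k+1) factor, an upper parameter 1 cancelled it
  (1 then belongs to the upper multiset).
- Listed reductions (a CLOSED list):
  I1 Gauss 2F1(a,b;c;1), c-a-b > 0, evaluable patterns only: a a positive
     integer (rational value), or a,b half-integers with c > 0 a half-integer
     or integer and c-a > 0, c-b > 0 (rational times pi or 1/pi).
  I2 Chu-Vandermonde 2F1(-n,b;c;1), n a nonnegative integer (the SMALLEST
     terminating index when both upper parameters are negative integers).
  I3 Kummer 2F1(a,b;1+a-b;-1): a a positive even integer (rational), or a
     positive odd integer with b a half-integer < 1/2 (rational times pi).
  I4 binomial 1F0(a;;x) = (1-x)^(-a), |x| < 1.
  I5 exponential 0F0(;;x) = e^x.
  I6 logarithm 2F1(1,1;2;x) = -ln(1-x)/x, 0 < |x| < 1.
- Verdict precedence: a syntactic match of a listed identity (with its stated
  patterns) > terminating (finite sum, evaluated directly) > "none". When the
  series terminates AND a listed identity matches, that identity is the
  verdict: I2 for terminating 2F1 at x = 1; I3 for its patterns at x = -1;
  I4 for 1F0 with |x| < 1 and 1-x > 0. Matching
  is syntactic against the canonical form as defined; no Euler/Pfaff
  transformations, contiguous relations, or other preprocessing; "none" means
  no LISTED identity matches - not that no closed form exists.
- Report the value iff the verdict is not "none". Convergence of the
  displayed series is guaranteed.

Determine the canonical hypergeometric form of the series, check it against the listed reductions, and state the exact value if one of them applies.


Canonical form: C = 2 times 2F1 with upper {-5/2, 1}, lower {9/2}, x = -1. Verdict: this is Kummer (I3) (x = -1; c = 9/2 equals 1+a-b for upper {-5/2, 1}: listed pattern). Hence: (35/32) * pi.

Key observation: t_0 = 2 here, and the two k-th powers (C = 2) combine into one argument.
Step ratio: r(k) = (-1) * (k-5/2) (k+1) / [(k+9/2) (k+1)] - poly over poly, x = (-1) from leading terms; C = 2 at k = 0.


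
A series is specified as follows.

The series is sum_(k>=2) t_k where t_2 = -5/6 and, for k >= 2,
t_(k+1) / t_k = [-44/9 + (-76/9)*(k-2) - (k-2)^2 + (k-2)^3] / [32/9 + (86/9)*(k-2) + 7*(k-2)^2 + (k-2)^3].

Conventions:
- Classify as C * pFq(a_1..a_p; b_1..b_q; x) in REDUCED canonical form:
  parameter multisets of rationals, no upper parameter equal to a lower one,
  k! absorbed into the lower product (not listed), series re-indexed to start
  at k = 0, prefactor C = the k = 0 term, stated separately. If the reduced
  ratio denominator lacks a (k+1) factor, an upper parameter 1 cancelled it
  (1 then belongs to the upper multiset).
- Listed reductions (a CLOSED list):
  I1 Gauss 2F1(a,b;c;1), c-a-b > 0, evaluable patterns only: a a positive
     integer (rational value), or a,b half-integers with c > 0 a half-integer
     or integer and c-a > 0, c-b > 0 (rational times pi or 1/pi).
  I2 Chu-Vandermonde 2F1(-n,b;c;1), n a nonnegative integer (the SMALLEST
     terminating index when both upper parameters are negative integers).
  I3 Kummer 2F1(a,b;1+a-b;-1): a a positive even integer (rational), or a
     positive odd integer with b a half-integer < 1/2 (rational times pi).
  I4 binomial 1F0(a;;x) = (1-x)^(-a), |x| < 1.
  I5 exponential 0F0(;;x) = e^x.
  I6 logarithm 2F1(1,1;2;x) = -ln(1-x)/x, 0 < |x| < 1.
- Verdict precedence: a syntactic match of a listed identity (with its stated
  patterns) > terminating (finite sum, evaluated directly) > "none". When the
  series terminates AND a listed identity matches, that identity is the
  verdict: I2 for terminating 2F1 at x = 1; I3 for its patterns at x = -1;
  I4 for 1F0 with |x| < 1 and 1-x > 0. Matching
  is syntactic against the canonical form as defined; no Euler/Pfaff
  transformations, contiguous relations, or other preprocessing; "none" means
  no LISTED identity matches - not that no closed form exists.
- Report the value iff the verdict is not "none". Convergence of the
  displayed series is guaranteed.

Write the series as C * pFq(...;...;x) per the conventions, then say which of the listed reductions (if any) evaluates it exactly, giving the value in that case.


Canonical form: C = -5/6 times 2F1 with upper {-11/3, 2}, lower {16/3}, x = 1. Verdict: Gauss's theorem (I1) matches (x = 1: the Gamma ratio telescopes since c-a-b = 7 > 0 and a = 2 in Z>0). Hence: -325/1512.

Key observation: from the first term -5/6: cancel k + 2/3 from the displayed ratio first; then C = -5/6.
Ratio: r(k) = 1 * (k-11/3) (k+2) / [(k+16/3) (k+1)] ; factor over Q: parameters, x = 1, and C = -5/6.


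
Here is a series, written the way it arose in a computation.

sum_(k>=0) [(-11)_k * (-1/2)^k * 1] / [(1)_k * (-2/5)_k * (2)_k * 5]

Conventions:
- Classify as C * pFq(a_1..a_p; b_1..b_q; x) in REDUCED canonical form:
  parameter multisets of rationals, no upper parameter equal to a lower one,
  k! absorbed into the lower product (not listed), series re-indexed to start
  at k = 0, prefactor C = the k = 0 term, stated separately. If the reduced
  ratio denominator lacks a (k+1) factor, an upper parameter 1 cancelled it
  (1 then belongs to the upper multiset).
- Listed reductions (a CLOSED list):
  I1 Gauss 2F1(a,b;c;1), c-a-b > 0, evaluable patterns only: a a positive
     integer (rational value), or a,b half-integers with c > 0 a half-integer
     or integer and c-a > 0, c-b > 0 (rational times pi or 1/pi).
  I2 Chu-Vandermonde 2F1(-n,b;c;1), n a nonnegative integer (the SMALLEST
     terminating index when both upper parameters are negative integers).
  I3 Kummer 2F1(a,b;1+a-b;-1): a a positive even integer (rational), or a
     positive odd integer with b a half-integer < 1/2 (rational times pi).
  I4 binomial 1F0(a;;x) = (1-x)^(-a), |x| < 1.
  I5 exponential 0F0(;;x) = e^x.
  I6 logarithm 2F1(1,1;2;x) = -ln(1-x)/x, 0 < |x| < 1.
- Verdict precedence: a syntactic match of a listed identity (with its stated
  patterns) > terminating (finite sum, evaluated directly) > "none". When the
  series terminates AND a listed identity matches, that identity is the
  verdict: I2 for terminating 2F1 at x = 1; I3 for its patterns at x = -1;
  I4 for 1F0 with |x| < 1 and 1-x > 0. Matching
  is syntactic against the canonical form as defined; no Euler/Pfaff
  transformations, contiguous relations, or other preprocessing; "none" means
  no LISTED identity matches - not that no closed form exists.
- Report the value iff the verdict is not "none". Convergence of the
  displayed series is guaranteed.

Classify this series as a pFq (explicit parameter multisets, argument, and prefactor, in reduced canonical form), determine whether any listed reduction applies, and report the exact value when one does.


This is 1/5 * 1F2(-11; -2/5, 2; -1/2) in reduced canonical form. Verdict: terminating (-11 upstairs). 12 nonzero terms in all; added directly. Hence: -13105601020488539161350629/3673221381528470452961280.

Structural cue: from the first term 1/5: (1)_k (prefactor 1/5) is k! itself.
Term ratio: r(k) = (-1/2) * (k-11) / [(k-2/5) (k+2) (k+1)] - poly over poly, x = (-1/2) from leading terms; C = 1/5 at k = 0.


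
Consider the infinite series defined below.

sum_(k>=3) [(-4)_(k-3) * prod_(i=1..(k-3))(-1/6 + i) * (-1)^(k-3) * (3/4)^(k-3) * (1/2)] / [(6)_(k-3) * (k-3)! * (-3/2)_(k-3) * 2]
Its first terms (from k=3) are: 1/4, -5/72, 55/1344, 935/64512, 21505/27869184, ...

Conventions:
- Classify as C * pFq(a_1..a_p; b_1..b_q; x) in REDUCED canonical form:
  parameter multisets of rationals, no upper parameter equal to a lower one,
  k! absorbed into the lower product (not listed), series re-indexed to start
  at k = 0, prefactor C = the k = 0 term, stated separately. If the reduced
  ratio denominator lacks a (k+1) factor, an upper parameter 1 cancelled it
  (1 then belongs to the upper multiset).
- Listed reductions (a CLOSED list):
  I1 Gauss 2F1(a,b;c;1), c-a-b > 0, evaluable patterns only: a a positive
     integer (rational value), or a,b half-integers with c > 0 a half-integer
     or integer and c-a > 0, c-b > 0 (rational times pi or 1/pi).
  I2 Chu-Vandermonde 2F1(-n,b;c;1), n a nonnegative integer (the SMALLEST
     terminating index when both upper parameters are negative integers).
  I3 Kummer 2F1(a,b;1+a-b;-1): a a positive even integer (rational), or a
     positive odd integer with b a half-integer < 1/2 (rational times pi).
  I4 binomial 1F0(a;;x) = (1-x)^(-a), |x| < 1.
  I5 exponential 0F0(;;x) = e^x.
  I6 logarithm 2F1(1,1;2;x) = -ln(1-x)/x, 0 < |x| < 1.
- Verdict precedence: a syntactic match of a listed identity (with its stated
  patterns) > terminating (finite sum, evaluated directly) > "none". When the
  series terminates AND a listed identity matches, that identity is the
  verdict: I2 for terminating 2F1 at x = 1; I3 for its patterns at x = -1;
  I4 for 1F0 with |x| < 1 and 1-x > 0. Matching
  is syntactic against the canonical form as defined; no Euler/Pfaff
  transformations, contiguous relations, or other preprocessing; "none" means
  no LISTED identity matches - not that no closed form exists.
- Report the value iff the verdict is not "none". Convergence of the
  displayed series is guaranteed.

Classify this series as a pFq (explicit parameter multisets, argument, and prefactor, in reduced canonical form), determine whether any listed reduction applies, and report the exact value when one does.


Classification (C = 1/4): 2F2 with upper {-4, 5/6}, lower {-3/2, 6}, argument x = -3/4. Verdict: terminating. With -4 upstairs the series is a 5-term polynomial sum; evaluated term by term. Hence: 6597841/27869184.

Key step: with t_0 = 1/4, the running product (C = 1/4, x = -3/4) telescopes to a rising factorial.
Adjacent-term ratio: r(k) = (-3/4) * (k-4) (k+5/6) / [(k-3/2) (k+6) (k+1)] - rational in k. x = (-3/4); t_0 = 1/4; negate the roots.


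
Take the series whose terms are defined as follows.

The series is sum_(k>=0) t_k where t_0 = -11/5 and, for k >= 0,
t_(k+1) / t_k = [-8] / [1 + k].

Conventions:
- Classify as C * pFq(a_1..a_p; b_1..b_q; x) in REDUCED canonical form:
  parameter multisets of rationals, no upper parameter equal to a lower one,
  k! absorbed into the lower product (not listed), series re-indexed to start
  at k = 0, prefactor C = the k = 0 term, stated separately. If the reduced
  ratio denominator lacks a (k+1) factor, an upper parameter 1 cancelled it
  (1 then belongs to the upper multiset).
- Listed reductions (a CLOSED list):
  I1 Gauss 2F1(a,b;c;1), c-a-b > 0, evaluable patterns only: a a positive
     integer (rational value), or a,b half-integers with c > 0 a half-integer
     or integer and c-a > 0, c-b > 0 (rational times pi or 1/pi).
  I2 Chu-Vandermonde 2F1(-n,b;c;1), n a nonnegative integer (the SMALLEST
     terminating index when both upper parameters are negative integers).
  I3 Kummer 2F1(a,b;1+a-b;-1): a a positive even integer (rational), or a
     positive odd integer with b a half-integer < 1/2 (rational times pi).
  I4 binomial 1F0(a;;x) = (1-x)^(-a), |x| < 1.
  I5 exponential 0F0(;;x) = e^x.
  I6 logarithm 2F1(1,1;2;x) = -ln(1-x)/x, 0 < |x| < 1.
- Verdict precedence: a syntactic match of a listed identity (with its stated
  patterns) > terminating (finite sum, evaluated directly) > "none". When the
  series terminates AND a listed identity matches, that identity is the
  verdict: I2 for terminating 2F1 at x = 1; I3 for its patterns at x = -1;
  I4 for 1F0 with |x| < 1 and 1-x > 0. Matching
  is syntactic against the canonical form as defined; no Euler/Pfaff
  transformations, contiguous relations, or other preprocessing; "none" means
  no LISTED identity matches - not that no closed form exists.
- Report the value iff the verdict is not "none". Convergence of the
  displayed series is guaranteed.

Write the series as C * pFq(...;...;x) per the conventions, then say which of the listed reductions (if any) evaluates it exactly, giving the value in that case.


With C = -11/5: the canonical form is 0F0(-; -; -8). Verdict: this is the exponential series (I5) (the 0F0 exponential series at x = -8). Sum: (-11/5) * e^(-8).

Structural cue: t_0 being -11/5, factor the ratio over Q (C = -11/5): negated roots = parameters.
Consecutive-term ratio: r(k) = (-8) * 1 / [(k+1)] - rational in k. x = (-8); t_0 = -11/5; negate the roots.


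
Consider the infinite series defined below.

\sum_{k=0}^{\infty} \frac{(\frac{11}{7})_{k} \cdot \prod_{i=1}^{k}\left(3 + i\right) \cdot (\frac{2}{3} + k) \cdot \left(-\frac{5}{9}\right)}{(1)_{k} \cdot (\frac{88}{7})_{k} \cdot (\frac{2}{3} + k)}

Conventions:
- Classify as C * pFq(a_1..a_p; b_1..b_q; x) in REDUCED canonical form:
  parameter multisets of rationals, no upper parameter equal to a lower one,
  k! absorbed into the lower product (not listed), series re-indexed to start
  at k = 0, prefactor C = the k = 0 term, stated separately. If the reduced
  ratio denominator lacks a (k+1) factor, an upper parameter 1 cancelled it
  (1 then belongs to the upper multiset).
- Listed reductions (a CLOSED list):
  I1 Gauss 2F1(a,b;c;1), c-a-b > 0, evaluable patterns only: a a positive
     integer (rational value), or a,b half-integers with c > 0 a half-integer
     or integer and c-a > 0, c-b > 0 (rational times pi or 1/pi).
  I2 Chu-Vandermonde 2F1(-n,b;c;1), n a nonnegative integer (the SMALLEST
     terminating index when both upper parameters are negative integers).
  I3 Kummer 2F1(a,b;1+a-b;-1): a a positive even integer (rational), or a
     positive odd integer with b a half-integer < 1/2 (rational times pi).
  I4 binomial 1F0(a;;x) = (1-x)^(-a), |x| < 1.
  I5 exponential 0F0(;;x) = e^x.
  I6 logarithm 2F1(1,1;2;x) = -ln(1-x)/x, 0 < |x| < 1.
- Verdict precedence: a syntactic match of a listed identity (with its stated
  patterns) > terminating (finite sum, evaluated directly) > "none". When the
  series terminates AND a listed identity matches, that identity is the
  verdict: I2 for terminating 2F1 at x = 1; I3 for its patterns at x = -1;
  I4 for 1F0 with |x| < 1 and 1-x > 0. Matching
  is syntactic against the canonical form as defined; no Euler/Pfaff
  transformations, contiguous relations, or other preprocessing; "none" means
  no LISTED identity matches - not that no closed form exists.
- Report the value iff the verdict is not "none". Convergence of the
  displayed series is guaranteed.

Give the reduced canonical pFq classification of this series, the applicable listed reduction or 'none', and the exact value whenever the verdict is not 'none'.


The series (x = 1) is 2F1: upper {\frac{11}{7}, 4}, lower {\frac{88}{7}}, prefactor -\frac{5}{9}. Verdict: Gauss's theorem (I1) matches (x = 1: the Gamma ratio telescopes since c-a-b = 7 > 0 and a = 4 in Z>0). Value: -\frac{37185}{33614}.

Key step: x = 1 and the running product (prefactor -5/9) telescopes to a rising factorial.
Step ratio: r(k) = 1 * (k+\frac{11}{7}) (k+4) / [(k+\frac{88}{7}) (k+1)] - rational in k. x = 1; t_0 = -\frac{5}{9}; negate the roots.


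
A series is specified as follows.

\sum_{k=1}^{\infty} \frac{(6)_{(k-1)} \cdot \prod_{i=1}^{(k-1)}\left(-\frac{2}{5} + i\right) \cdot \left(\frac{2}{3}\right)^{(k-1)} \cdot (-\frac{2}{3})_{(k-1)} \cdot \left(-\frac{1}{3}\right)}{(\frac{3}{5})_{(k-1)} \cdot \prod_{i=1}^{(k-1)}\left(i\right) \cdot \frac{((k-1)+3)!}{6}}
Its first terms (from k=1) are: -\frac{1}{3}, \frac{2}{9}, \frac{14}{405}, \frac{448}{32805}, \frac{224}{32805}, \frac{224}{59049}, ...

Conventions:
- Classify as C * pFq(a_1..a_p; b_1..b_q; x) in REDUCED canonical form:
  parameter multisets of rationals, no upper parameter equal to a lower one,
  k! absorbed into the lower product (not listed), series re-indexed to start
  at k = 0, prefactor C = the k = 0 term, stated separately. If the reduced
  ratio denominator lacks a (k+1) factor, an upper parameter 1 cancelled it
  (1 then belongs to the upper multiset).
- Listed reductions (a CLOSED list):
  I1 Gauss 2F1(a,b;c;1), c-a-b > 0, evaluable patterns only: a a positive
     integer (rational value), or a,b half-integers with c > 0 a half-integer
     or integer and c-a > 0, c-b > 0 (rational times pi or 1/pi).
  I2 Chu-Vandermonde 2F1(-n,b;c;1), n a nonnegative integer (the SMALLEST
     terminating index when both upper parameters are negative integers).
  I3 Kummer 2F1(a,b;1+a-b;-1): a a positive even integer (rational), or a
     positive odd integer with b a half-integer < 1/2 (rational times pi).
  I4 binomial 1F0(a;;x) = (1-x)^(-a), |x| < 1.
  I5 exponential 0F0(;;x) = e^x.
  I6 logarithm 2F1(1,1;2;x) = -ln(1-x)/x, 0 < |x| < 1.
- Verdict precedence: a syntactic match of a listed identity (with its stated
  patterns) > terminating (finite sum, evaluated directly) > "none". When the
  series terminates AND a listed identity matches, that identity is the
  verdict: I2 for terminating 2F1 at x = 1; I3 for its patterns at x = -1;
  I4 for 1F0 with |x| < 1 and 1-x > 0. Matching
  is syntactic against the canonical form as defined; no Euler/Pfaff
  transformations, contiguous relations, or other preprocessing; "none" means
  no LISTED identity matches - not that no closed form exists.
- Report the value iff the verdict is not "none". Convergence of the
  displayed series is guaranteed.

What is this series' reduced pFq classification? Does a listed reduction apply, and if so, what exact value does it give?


Reduced: x = \frac{2}{3}, 2F1, upper = {-\frac{2}{3}, 6}, lower = {4}, C = -\frac{1}{3}. Verdict: none - at argument \frac{2}{3} the multisets {-\frac{2}{3}, 6} ; {4} match no listed identity.

First insight: with t_0 = -\frac{1}{3}, the denominator's factorial ratio (prefactor -1/3) is a lower Pochhammer.
Adjacent-term ratio: r(k) = \frac{2}{3} * (k-\frac{2}{3}) (k+6) / [(k+4) (k+1)] - rational; roots negated = parameters, x = \frac{2}{3}, C = -\frac{1}{3}.
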